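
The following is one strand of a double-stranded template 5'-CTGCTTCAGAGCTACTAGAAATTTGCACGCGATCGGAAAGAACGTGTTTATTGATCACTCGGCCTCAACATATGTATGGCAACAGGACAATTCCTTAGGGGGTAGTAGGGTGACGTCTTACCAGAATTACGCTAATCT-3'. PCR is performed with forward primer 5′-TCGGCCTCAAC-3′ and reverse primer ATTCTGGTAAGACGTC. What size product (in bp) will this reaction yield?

Forward primer TCGGCCTCAAC is found on the top strand at positions 59–69.
The reverse primer's reverse complement is GACGTCTTACCAGAAT, which matches the template at positions 112–127.
Amplicon spans positions 59–127: 69 bp.

69 bp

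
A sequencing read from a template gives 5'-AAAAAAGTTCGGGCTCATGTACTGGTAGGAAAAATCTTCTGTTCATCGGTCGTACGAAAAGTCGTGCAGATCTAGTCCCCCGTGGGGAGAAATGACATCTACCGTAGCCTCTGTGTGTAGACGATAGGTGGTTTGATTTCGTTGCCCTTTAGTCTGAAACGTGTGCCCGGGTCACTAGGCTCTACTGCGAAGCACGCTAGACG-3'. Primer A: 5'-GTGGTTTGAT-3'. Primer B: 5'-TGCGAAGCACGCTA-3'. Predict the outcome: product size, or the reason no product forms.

Primer A (GTGGTTTGAT) matches the top strand at positions 128–137 (3' end points downstream).
Primer B (TGCGAAGCACGCTA) also matches the top strand directly, at positions 186–199 — its reverse complement TAGCGTGCTTCGCA is not present.
Both primers anneal to the bottom strand with 3' ends pointing the same way, so neither can prime synthesis back toward the other.

No product — both primers anneal to the same strand and extend in the same direction.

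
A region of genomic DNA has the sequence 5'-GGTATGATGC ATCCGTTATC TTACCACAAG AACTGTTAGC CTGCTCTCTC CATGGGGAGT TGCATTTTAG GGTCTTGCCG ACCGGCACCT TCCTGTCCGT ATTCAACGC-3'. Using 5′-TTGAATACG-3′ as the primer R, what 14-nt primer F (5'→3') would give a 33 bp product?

The reverse primer's reverse complement CGTATTCAA matches the template at positions 98–106, so the product ends at position 106.
A 33 bp product then starts at position 106 − 33 + 1 = 74.
The forward primer is identical to the top strand there: CTTGCCGACCGGCA.

5'-CTTGCCGACCGGCA-3'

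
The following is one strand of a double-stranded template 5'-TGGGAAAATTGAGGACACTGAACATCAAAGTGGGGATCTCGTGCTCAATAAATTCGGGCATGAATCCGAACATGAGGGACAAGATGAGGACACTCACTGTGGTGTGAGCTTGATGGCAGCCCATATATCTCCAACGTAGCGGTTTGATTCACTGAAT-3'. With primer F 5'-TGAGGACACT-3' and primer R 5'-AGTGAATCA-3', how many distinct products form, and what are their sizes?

The forward primer TGAGGACACT matches the top strand at positions 10–19, 85–94.
The reverse primer's reverse complement is TGATTCACT, matching at positions 145–153.
Each forward site pairs with the reverse site to give a product ending at position 153: sizes 144, 69 bp.

Two products: 144 bp, 69 bp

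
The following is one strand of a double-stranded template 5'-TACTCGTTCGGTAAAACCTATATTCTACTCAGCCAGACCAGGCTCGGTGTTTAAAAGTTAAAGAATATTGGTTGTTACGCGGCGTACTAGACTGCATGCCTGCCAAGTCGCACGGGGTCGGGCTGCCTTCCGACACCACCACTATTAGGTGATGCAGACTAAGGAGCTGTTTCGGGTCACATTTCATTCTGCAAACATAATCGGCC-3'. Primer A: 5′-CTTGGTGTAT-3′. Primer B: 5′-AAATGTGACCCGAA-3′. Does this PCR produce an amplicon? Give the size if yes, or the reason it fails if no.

Primer A (CTTGGTGTAT) does not match the top strand, and its reverse complement ATACACCAAG does not match either.
With no annealing site for primer A, no amplification occurs.

No product — primer A has no binding site in the template.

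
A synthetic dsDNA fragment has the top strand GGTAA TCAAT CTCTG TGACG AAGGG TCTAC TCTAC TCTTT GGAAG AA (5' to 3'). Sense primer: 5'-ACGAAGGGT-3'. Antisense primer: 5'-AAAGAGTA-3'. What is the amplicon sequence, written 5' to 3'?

The forward primer matches the template at positions 18–26.
The reverse primer's reverse complement is TACTCTTT, which matches the template at positions 33–40.
The product is the template from position 18 through 40 (23 bp).

5'-ACGAAGGGTCTACTCTACTCTTT-3'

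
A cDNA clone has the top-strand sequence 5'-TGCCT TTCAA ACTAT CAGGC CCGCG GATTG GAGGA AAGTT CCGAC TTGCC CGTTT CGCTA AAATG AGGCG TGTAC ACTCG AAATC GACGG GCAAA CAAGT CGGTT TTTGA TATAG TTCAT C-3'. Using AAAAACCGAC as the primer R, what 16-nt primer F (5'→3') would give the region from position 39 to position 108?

The reverse primer's reverse complement GTCGGTTTTT matches the template at positions 99–108; the product starts at position 39.
The forward primer is identical to the top strand over positions 39–54: TTCCGACTTGCCCGTT.

5'-TTCCGACTTGCCCGTT-3'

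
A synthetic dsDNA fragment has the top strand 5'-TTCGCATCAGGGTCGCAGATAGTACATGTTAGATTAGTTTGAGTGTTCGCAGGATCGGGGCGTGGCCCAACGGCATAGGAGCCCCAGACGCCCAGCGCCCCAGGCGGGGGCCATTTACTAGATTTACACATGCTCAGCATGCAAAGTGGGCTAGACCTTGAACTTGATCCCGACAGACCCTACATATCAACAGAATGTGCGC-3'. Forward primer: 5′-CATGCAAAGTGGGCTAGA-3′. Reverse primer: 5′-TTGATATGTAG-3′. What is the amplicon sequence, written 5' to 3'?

5'-CATGCAAAGTGGGCTAGACCTTGAACTTGATCCCGACAGACCCTACATATCAA-3'

Scanning the template, CATGCAAAGTGGGCTAGA occurs at positions 138–155; this primer anneals to the bottom strand there with its 3' end pointing downstream.
Taking the reverse complement of TTGATATGTAG gives CTACATATCAA, found at positions 180–190 on the template; the primer anneals here to the top strand with its 3' end pointing upstream.
The product is the template from position 138 through 190 (53 bp).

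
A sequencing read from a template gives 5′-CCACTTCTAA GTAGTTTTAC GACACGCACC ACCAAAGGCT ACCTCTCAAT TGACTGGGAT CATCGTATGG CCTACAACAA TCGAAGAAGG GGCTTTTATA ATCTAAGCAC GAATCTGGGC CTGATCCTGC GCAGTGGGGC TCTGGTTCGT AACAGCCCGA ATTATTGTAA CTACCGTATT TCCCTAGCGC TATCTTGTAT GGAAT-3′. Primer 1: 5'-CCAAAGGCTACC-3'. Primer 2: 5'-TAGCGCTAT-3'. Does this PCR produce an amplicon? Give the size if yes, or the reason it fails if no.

Primer 1 (CCAAAGGCTACC) matches the top strand at positions 32–43 (3' end points downstream).
Primer 2 (TAGCGCTAT) also matches the top strand directly, at positions 185–193 — its reverse complement ATAGCGCTA is not present.
Both primers anneal to the bottom strand with 3' ends pointing the same way, so neither can prime synthesis back toward the other.

No product — both primers anneal to the same strand and extend in the same direction.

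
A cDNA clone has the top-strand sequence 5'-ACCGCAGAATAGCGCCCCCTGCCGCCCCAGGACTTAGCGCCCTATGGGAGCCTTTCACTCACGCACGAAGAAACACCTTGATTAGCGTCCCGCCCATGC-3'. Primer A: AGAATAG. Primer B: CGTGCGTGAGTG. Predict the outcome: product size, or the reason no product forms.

Yes — a 62 bp product.

Primer A (AGAATAG) matches the top strand at positions 6–12; it acts as a forward primer.
Primer B's reverse complement is CACTCACGCACG, matching the top strand at positions 56–67; it acts as a reverse primer.
The 3' ends face each other across positions 6–67, giving a 62 bp product.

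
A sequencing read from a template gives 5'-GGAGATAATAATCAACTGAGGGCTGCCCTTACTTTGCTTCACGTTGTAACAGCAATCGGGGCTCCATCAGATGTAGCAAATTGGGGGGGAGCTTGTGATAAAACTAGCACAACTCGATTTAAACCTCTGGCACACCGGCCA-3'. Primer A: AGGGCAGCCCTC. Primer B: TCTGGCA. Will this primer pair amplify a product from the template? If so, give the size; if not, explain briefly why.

No product — the primers' 3' ends point away from each other.

Primer A (AGGGCAGCCCTC) has reverse complement GAGGGCTGCCCT, which matches the top strand at positions 18–29; primer A anneals to the top strand there with its 3' end pointing upstream toward position 18.
Primer B (TCTGGCA) matches the top strand directly at positions 126–132; it anneals to the bottom strand with its 3' end pointing downstream toward position 132.
The 3' ends diverge (primer A extends toward position 1, primer B toward position 141), so the primers never converge on a shared product.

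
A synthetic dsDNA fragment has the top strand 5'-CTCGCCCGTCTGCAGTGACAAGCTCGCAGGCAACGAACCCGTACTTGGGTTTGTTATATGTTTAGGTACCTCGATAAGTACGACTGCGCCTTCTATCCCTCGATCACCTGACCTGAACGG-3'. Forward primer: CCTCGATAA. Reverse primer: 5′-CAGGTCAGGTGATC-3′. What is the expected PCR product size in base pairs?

Scanning the template, CCTCGATAA occurs at positions 69–77; this primer anneals to the bottom strand there with its 3' end pointing downstream.
Reverse complement of the reverse primer: GATCACCTGACCTG. This occurs on the top strand at positions 102–115.
Product length = (reverse-primer end) − (forward-primer start) + 1 = 115 − 69 + 1 = 47 bp.

47 bp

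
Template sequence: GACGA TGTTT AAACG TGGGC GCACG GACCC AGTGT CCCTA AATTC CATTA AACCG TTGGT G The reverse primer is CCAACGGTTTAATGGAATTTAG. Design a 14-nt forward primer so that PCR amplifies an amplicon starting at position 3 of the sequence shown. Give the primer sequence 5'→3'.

The reverse primer's reverse complement CTAAATTCCATTAAACCGTTGG matches the template at positions 38–59; the product starts at position 3.
The forward primer is identical to the top strand over positions 3–16: CGATGTTTAAACGT.

5'-CGATGTTTAAACGT-3'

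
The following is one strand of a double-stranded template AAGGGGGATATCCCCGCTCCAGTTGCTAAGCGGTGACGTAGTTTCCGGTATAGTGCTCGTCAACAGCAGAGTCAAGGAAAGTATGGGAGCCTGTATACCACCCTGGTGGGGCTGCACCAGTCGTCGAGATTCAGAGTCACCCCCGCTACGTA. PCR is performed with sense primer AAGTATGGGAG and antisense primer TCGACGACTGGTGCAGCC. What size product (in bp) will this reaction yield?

49 bp

Forward primer AAGTATGGGAG is found on the top strand at positions 79–89.
Taking the reverse complement of TCGACGACTGGTGCAGCC gives GGCTGCACCAGTCGTCGA, found at positions 110–127 on the template; the primer anneals here to the top strand with its 3' end pointing upstream.
The product runs from position 79 to position 127, so its length is 127 − 79 + 1 = 49 bp.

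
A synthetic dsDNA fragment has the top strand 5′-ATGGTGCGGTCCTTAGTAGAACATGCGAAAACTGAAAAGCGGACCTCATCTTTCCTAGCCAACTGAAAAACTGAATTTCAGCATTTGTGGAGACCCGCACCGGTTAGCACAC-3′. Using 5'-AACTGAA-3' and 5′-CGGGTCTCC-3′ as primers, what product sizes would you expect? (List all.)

68 bp, 37 bp, 29 bp

The forward primer AACTGAA matches the top strand at positions 30–36, 61–67, 69–75.
The reverse primer's reverse complement is GGAGACCCG, matching at positions 89–97.
Each forward site pairs with the reverse site to give a product ending at position 97: sizes 68, 37, 29 bp.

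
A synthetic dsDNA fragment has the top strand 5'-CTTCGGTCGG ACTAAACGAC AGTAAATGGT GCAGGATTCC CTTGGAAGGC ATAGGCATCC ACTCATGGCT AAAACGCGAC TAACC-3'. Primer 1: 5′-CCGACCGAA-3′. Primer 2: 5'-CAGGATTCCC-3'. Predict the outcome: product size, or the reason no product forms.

Primer 1 (CCGACCGAA) has reverse complement TTCGGTCGG, which matches the top strand at positions 2–10; primer 1 anneals to the top strand there with its 3' end pointing upstream toward position 2.
Primer 2 (CAGGATTCCC) matches the top strand directly at positions 32–41; it anneals to the bottom strand with its 3' end pointing downstream toward position 41.
The 3' ends diverge (primer 1 extends toward position 1, primer 2 toward position 85), so the primers never converge on a shared product.

No product — the primers' 3' ends point away from each other.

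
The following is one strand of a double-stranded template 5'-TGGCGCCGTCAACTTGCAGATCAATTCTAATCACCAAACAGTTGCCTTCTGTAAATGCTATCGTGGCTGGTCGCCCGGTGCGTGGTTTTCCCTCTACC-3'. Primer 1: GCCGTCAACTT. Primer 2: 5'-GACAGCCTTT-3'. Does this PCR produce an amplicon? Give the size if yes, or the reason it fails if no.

Primer 2 (GACAGCCTTT) does not match the top strand, and its reverse complement AAAGGCTGTC does not match either.
With no annealing site for primer 2, no amplification occurs.

No product — primer 2 has no binding site in the template.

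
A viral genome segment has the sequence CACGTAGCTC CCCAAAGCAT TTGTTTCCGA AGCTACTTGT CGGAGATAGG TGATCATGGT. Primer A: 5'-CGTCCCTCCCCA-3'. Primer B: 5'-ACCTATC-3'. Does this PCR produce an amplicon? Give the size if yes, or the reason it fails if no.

No product — primer A has no binding site in the template.

Primer A (CGTCCCTCCCCA) does not match the top strand, and its reverse complement TGGGGAGGGACG does not match either.
With no annealing site for primer A, no amplification occurs.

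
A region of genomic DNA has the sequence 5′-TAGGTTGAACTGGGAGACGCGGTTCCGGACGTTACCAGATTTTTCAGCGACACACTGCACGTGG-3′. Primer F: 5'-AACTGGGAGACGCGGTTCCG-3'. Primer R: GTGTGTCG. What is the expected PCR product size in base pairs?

48 bp

Forward primer AACTGGGAGACGCGGTTCCG is found on the top strand at positions 8–27.
Taking the reverse complement of GTGTGTCG gives CGACACAC, found at positions 48–55 on the template; the primer anneals here to the top strand with its 3' end pointing upstream.
Product length = (reverse-primer end) − (forward-primer start) + 1 = 55 − 8 + 1 = 48 bp.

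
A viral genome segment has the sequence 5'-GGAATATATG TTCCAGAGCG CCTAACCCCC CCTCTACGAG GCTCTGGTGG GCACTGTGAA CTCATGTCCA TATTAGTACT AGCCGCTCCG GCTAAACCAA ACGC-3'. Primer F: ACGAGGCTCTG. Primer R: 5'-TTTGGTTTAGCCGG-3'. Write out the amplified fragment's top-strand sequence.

Forward primer ACGAGGCTCTG is found on the top strand at positions 36–46.
Reverse complement of the reverse primer: CCGGCTAAACCAAA. This occurs on the top strand at positions 88–101.
The product is the template from position 36 through 101 (66 bp).

5'-ACGAGGCTCTGGTGGGCACTGTGAACTCATGTCCATATTAGTACTAGCCGCTCCGGCTAAACCAAA-3'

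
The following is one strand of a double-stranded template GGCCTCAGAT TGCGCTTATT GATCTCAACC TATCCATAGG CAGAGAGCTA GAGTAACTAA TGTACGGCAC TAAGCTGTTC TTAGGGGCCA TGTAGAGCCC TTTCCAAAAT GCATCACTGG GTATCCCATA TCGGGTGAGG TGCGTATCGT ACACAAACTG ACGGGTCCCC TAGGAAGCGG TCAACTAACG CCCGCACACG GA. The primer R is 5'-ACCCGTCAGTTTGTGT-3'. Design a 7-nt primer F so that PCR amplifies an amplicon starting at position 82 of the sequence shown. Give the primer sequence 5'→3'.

The reverse primer's reverse complement ACACAAACTGACGGGT matches the template at positions 151–166; the product starts at position 82.
The forward primer is identical to the top strand over positions 82–88: TAGGGGC.

5'-TAGGGGC-3'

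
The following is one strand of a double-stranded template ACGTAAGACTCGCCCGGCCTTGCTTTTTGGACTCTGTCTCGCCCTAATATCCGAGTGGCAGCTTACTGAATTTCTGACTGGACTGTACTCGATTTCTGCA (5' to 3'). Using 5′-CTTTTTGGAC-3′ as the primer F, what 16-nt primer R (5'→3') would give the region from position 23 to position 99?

The product's 3' end on the top strand is position 99.
The reverse primer anneals to the top strand over positions 84–99, i.e. to TGTACTCGATTTCTGC.
Its sequence written 5'→3' is the reverse complement: GCAGAAATCGAGTACA.

5'-GCAGAAATCGAGTACA-3'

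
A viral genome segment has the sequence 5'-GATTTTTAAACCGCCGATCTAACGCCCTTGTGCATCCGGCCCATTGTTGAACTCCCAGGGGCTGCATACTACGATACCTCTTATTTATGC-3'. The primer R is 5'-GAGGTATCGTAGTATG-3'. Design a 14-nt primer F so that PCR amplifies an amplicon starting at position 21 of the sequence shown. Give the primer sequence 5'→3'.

The reverse primer's reverse complement CATACTACGATACCTC matches the template at positions 65–80; the product starts at position 21.
The forward primer is identical to the top strand over positions 21–34: AACGCCCTTGTGCA.

5'-AACGCCCTTGTGCA-3'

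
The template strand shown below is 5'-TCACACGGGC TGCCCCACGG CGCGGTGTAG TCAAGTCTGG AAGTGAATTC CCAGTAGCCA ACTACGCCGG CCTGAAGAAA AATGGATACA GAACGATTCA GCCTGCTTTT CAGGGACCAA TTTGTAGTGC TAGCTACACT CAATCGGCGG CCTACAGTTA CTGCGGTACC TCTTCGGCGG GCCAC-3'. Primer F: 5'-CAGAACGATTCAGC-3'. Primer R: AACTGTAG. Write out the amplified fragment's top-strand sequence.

Scanning the template, CAGAACGATTCAGC occurs at positions 89–102; this primer anneals to the bottom strand there with its 3' end pointing downstream.
The reverse primer's reverse complement is CTACAGTT, which matches the template at positions 152–159.
The product is the template from position 89 through 159 (71 bp).

5'-CAGAACGATTCAGCCTGCTTTTCAGGGACCAATTTGTAGTGCTAGCTACACTCAATCGGCGGCCTACAGTT-3'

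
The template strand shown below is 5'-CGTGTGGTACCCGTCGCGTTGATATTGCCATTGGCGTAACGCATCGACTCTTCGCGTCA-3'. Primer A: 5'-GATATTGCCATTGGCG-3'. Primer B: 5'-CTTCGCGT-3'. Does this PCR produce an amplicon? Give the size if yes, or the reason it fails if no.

Primer A (GATATTGCCATTGGCG) matches the top strand at positions 21–36 (3' end points downstream).
Primer B (CTTCGCGT) also matches the top strand directly, at positions 50–57 — its reverse complement ACGCGAAG is not present.
Both primers anneal to the bottom strand with 3' ends pointing the same way, so neither can prime synthesis back toward the other.

No product — both primers anneal to the same strand and extend in the same direction.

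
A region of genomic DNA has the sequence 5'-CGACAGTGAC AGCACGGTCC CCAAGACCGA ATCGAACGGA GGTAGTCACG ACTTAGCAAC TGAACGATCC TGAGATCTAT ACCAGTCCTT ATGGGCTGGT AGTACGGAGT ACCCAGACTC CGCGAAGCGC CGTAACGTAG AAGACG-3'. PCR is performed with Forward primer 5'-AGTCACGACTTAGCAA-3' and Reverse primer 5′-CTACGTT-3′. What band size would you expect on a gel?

97 bp

Forward primer AGTCACGACTTAGCAA is found on the top strand at positions 44–59.
Taking the reverse complement of CTACGTT gives AACGTAG, found at positions 134–140 on the template; the primer anneals here to the top strand with its 3' end pointing upstream.
Amplicon spans positions 44–140: 97 bp.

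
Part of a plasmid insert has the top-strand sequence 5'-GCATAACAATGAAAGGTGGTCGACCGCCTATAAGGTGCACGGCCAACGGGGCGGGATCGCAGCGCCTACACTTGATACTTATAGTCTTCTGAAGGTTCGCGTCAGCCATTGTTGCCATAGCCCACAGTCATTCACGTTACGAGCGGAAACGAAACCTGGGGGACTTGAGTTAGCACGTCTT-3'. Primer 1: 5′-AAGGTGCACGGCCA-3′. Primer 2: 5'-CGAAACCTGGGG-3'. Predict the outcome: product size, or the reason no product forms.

No product — both primers anneal to the same strand and extend in the same direction.

Primer 1 (AAGGTGCACGGCCA) matches the top strand at positions 32–45 (3' end points downstream).
Primer 2 (CGAAACCTGGGG) also matches the top strand directly, at positions 150–161 — its reverse complement CCCCAGGTTTCG is not present.
Both primers anneal to the bottom strand with 3' ends pointing the same way, so neither can prime synthesis back toward the other.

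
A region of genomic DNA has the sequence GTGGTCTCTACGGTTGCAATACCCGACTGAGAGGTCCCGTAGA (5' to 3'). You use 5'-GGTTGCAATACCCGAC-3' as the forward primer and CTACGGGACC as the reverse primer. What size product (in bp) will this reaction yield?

The forward primer matches the template at positions 12–27.
Taking the reverse complement of CTACGGGACC gives GGTCCCGTAG, found at positions 33–42 on the template; the primer anneals here to the top strand with its 3' end pointing upstream.
Product length = (reverse-primer end) − (forward-primer start) + 1 = 42 − 12 + 1 = 31 bp.

31 bp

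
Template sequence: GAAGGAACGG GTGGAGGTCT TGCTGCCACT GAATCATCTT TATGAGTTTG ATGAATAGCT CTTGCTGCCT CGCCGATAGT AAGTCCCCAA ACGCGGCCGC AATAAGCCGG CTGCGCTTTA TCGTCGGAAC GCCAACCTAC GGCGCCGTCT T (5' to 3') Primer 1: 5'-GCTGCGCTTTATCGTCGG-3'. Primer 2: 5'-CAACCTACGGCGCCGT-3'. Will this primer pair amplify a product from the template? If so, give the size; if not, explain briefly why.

No product — both primers anneal to the same strand and extend in the same direction.

Primer 1 (GCTGCGCTTTATCGTCGG) matches the top strand at positions 110–127 (3' end points downstream).
Primer 2 (CAACCTACGGCGCCGT) also matches the top strand directly, at positions 133–148 — its reverse complement ACGGCGCCGTAGGTTG is not present.
Both primers anneal to the bottom strand with 3' ends pointing the same way, so neither can prime synthesis back toward the other.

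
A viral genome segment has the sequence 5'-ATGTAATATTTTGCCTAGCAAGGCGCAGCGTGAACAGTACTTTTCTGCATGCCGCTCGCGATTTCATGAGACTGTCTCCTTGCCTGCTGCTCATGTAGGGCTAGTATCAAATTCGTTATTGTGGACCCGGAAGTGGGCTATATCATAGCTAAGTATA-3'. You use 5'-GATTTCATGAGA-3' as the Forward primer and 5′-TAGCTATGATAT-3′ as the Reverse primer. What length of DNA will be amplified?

92 bp

Scanning the template, GATTTCATGAGA occurs at positions 60–71; this primer anneals to the bottom strand there with its 3' end pointing downstream.
Taking the reverse complement of TAGCTATGATAT gives ATATCATAGCTA, found at positions 140–151 on the template; the primer anneals here to the top strand with its 3' end pointing upstream.
Amplicon spans positions 60–151: 92 bp.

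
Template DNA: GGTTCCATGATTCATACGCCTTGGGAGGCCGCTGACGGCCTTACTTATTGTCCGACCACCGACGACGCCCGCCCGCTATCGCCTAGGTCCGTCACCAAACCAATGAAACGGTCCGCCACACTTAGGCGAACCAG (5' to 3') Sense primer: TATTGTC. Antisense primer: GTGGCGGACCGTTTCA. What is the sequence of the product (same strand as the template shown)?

Scanning the template, TATTGTC occurs at positions 46–52; this primer anneals to the bottom strand there with its 3' end pointing downstream.
Reverse complement of the reverse primer: TGAAACGGTCCGCCAC. This occurs on the top strand at positions 104–119.
The product is the template from position 46 through 119 (74 bp).

5'-TATTGTCCGACCACCGACGACGCCCGCCCGCTATCGCCTAGGTCCGTCACCAAACCAATGAAACGGTCCGCCAC-3'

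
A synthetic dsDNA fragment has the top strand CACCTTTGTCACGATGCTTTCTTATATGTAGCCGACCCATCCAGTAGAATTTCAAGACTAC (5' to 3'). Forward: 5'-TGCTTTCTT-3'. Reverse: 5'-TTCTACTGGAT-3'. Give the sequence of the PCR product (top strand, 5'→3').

5'-TGCTTTCTTATATGTAGCCGACCCATCCAGTAGAA-3'

Forward primer TGCTTTCTT is found on the top strand at positions 15–23.
The reverse primer's reverse complement is ATCCAGTAGAA, which matches the template at positions 39–49.
The product is the template from position 15 through 49 (35 bp).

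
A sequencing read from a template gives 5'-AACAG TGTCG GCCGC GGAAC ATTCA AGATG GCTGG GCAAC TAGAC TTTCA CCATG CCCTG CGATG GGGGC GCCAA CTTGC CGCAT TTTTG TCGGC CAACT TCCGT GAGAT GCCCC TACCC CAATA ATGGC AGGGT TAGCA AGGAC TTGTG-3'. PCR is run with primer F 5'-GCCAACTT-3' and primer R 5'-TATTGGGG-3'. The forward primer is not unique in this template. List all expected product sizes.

The forward primer GCCAACTT matches the top strand at positions 71–78, 94–101.
The reverse primer's reverse complement is CCCCAATA, matching at positions 118–125.
Each forward site pairs with the reverse site to give a product ending at position 125: sizes 55, 32 bp.

55 bp, 32 bp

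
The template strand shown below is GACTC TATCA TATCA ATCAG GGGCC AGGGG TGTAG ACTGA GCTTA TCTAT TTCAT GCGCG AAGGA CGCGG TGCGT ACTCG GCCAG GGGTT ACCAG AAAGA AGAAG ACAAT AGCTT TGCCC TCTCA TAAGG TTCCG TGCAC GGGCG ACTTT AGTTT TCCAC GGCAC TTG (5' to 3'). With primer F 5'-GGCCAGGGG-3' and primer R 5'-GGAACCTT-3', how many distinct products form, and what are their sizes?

The forward primer GGCCAGGGG matches the top strand at positions 22–30, 80–88.
The reverse primer's reverse complement is AAGGTTCC, matching at positions 127–134.
Each forward site pairs with the reverse site to give a product ending at position 134: sizes 113, 55 bp.

Two products: 113 bp, 55 bp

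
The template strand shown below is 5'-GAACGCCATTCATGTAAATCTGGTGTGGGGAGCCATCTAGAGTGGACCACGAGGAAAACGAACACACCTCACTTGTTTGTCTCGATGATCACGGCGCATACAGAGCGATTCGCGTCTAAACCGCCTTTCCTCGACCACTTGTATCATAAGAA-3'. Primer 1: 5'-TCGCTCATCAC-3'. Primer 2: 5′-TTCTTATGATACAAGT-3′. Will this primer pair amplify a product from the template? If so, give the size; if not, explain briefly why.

No product — primer 1 has no binding site in the template.

Primer 1 (TCGCTCATCAC) does not match the top strand, and its reverse complement GTGATGAGCGA does not match either.
With no annealing site for primer 1, no amplification occurs.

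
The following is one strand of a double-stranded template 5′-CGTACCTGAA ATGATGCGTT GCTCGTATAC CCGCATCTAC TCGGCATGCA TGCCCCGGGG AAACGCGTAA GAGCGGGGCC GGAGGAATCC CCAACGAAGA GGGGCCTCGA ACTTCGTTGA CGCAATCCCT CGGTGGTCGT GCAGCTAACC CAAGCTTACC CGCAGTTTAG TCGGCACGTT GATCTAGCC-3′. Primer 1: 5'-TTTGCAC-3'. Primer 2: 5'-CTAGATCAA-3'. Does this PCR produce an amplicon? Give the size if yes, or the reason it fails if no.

No product — primer 1 has no binding site in the template.

Primer 1 (TTTGCAC) does not match the top strand, and its reverse complement GTGCAAA does not match either.
With no annealing site for primer 1, no amplification occurs.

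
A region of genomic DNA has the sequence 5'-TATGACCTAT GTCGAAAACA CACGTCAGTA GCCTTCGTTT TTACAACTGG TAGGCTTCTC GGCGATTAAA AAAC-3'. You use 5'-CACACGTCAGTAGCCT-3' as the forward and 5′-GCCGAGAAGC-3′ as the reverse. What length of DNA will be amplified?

The forward primer matches the template at positions 19–34.
Taking the reverse complement of GCCGAGAAGC gives GCTTCTCGGC, found at positions 54–63 on the template; the primer anneals here to the top strand with its 3' end pointing upstream.
Product length = (reverse-primer end) − (forward-primer start) + 1 = 63 − 19 + 1 = 45 bp.

45 bp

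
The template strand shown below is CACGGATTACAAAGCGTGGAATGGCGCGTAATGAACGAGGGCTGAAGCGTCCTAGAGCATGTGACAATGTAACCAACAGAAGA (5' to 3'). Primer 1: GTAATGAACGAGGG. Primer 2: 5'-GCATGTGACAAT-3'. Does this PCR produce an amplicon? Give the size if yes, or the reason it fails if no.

Primer 1 (GTAATGAACGAGGG) matches the top strand at positions 28–41 (3' end points downstream).
Primer 2 (GCATGTGACAAT) also matches the top strand directly, at positions 57–68 — its reverse complement ATTGTCACATGC is not present.
Both primers anneal to the bottom strand with 3' ends pointing the same way, so neither can prime synthesis back toward the other.

No product — both primers anneal to the same strand and extend in the same direction.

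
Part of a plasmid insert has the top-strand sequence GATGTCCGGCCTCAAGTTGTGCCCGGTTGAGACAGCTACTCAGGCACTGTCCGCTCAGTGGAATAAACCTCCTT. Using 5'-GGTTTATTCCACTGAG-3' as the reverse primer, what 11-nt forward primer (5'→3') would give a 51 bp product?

5'-GTGCCCGGTTG-3'

The reverse primer's reverse complement CTCAGTGGAATAAACC matches the template at positions 54–69, so the product ends at position 69.
A 51 bp product then starts at position 69 − 51 + 1 = 19.
The forward primer is identical to the top strand there: GTGCCCGGTTG.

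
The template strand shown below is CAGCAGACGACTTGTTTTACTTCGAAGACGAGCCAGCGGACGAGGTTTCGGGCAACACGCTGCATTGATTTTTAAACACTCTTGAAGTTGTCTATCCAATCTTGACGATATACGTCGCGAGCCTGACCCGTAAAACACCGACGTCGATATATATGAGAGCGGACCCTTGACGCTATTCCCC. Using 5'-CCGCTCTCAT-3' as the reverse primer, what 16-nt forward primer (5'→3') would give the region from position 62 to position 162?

The reverse primer's reverse complement ATGAGAGCGG matches the template at positions 153–162; the product starts at position 62.
The forward primer is identical to the top strand over positions 62–77: GCATTGATTTTTAAAC.

5'-GCATTGATTTTTAAAC-3'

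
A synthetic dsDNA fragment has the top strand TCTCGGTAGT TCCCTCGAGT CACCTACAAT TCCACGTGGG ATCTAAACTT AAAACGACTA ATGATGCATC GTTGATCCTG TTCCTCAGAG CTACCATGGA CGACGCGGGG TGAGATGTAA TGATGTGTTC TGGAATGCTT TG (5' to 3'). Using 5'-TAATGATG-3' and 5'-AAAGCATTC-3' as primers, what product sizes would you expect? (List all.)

83 bp, 24 bp

The forward primer TAATGATG matches the top strand at positions 59–66, 118–125.
The reverse primer's reverse complement is GAATGCTTT, matching at positions 133–141.
Each forward site pairs with the reverse site to give a product ending at position 141: sizes 83, 24 bp.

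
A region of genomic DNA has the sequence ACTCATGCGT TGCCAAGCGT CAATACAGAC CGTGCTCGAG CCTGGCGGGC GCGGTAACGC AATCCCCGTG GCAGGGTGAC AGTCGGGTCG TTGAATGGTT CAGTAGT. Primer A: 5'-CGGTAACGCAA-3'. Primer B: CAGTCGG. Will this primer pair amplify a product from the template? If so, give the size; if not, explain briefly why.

No product — both primers anneal to the same strand and extend in the same direction.

Primer A (CGGTAACGCAA) matches the top strand at positions 52–62 (3' end points downstream).
Primer B (CAGTCGG) also matches the top strand directly, at positions 80–86 — its reverse complement CCGACTG is not present.
Both primers anneal to the bottom strand with 3' ends pointing the same way, so neither can prime synthesis back toward the other.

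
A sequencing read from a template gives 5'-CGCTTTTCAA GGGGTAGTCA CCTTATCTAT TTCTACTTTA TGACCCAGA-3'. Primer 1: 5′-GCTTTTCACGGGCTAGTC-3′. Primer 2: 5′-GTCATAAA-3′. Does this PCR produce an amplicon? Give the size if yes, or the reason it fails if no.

No product — primer 1 has no binding site in the template.

Primer 1 (GCTTTTCACGGGCTAGTC) does not match the top strand, and its reverse complement GACTAGCCCGTGAAAAGC does not match either.
With no annealing site for primer 1, no amplification occurs.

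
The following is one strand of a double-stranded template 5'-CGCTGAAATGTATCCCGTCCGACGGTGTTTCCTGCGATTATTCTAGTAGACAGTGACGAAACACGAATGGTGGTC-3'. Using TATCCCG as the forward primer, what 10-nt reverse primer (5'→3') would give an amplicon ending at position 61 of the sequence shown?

5'-TTTCGTCACT-3'

The forward primer binds at positions 11–17; the product's 3' end on the top strand is position 61.
The reverse primer anneals to the top strand over positions 52–61, i.e. to AGTGACGAAA.
Its sequence written 5'→3' is the reverse complement: TTTCGTCACT.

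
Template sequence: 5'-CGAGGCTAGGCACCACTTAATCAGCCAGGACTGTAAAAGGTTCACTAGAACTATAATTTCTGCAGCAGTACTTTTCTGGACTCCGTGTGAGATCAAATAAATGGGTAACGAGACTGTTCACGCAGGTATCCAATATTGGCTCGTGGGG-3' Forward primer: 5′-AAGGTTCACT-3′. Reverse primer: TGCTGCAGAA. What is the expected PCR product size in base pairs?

The forward primer matches the template at positions 37–46.
Taking the reverse complement of TGCTGCAGAA gives TTCTGCAGCA, found at positions 58–67 on the template; the primer anneals here to the top strand with its 3' end pointing upstream.
Amplicon spans positions 37–67: 31 bp.

31 bp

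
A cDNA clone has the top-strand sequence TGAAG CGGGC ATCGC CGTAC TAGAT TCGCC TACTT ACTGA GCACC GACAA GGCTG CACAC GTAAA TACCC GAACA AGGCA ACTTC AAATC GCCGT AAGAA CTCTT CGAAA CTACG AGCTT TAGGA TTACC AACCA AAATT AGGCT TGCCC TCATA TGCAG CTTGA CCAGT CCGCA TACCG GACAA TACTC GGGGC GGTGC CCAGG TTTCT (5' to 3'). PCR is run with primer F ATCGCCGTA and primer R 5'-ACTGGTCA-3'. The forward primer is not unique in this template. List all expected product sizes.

160 bp, 83 bp

The forward primer ATCGCCGTA matches the top strand at positions 11–19, 88–96.
The reverse primer's reverse complement is TGACCAGT, matching at positions 163–170.
Each forward site pairs with the reverse site to give a product ending at position 170: sizes 160, 83 bp.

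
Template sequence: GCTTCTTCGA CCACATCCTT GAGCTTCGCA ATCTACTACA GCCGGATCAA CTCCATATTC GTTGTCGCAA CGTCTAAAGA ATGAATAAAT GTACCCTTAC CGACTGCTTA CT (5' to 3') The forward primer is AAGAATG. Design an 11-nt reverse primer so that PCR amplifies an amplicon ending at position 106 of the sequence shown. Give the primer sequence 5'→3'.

The forward primer binds at positions 77–83; the product's 3' end on the top strand is position 106.
The reverse primer anneals to the top strand over positions 96–106, i.e. to CTTACCGACTG.
Its sequence written 5'→3' is the reverse complement: CAGTCGGTAAG.

5'-CAGTCGGTAAG-3'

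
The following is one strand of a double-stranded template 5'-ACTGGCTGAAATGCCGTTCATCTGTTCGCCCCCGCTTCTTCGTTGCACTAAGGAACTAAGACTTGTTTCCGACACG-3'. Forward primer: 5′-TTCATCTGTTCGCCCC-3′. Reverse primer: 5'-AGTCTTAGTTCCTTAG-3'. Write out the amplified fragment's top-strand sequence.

Scanning the template, TTCATCTGTTCGCCCC occurs at positions 17–32; this primer anneals to the bottom strand there with its 3' end pointing downstream.
Reverse complement of the reverse primer: CTAAGGAACTAAGACT. This occurs on the top strand at positions 48–63.
The product is the template from position 17 through 63 (47 bp).

5'-TTCATCTGTTCGCCCCCGCTTCTTCGTTGCACTAAGGAACTAAGACT-3'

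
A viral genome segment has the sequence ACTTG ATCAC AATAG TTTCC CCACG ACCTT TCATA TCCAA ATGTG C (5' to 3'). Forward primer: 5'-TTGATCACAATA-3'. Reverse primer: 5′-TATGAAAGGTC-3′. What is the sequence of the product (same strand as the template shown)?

Forward primer TTGATCACAATA is found on the top strand at positions 3–14.
Reverse complement of the reverse primer: GACCTTTCATA. This occurs on the top strand at positions 25–35.
The product is the template from position 3 through 35 (33 bp).

5'-TTGATCACAATAGTTTCCCCACGACCTTTCATA-3'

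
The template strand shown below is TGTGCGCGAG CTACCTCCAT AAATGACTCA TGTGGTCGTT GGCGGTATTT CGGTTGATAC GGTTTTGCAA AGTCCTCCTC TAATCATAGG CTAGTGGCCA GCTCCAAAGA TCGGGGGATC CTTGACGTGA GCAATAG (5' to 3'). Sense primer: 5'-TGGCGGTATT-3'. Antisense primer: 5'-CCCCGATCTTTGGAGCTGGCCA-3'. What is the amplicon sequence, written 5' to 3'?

5'-TGGCGGTATTTCGGTTGATACGGTTTTGCAAAGTCCTCCTCTAATCATAGGCTAGTGGCCAGCTCCAAAGATCGGGG-3'

Scanning the template, TGGCGGTATT occurs at positions 40–49; this primer anneals to the bottom strand there with its 3' end pointing downstream.
Taking the reverse complement of CCCCGATCTTTGGAGCTGGCCA gives TGGCCAGCTCCAAAGATCGGGG, found at positions 95–116 on the template; the primer anneals here to the top strand with its 3' end pointing upstream.
The product is the template from position 40 through 116 (77 bp).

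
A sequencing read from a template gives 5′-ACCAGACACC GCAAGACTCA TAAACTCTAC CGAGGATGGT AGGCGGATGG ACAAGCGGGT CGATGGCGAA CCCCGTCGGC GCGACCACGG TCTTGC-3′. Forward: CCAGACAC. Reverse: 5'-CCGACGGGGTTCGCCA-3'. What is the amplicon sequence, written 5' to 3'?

5'-CCAGACACCGCAAGACTCATAAACTCTACCGAGGATGGTAGGCGGATGGACAAGCGGGTCGATGGCGAACCCCGTCGG-3'

Scanning the template, CCAGACAC occurs at positions 2–9; this primer anneals to the bottom strand there with its 3' end pointing downstream.
The reverse primer's reverse complement is TGGCGAACCCCGTCGG, which matches the template at positions 64–79.
The product is the template from position 2 through 79 (78 bp).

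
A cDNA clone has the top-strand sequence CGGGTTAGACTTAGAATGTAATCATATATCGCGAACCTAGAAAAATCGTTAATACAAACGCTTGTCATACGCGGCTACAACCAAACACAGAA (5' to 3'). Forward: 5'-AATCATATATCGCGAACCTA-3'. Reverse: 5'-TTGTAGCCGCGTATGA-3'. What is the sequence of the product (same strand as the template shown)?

5'-AATCATATATCGCGAACCTAGAAAAATCGTTAATACAAACGCTTGTCATACGCGGCTACAA-3'

Forward primer AATCATATATCGCGAACCTA is found on the top strand at positions 20–39.
Taking the reverse complement of TTGTAGCCGCGTATGA gives TCATACGCGGCTACAA, found at positions 65–80 on the template; the primer anneals here to the top strand with its 3' end pointing upstream.
The product is the template from position 20 through 80 (61 bp).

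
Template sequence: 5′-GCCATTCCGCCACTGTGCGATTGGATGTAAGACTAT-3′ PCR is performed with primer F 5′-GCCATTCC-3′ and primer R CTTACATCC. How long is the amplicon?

31 bp

The forward primer matches the template at positions 1–8.
The reverse primer's reverse complement is GGATGTAAG, which matches the template at positions 23–31.
Amplicon spans positions 1–31: 31 bp.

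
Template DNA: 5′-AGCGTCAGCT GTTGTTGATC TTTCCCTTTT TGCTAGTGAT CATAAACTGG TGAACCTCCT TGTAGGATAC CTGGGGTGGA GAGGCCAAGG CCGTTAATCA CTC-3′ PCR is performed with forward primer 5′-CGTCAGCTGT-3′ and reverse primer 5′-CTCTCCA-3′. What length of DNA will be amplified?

81 bp

The forward primer matches the template at positions 3–12.
Reverse complement of the reverse primer: TGGAGAG. This occurs on the top strand at positions 77–83.
Amplicon spans positions 3–83: 81 bp.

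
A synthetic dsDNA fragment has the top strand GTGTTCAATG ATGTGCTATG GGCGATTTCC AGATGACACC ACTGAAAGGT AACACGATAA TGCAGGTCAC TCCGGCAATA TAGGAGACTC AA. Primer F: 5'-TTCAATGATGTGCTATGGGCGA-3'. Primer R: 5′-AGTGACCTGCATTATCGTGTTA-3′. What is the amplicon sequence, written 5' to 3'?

Scanning the template, TTCAATGATGTGCTATGGGCGA occurs at positions 4–25; this primer anneals to the bottom strand there with its 3' end pointing downstream.
The reverse primer's reverse complement is TAACACGATAATGCAGGTCACT, which matches the template at positions 50–71.
The product is the template from position 4 through 71 (68 bp).

5'-TTCAATGATGTGCTATGGGCGATTTCCAGATGACACCACTGAAAGGTAACACGATAATGCAGGTCACT-3'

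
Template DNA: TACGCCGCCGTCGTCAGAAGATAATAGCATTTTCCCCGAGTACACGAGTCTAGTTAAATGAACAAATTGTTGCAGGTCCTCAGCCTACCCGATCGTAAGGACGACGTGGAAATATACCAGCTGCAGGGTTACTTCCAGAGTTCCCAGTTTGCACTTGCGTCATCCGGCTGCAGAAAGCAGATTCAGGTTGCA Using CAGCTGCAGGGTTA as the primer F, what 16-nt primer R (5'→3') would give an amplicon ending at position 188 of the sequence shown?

The forward primer binds at positions 118–131; the product's 3' end on the top strand is position 188.
The reverse primer anneals to the top strand over positions 173–188, i.e. to GAAAGCAGATTCAGGT.
Its sequence written 5'→3' is the reverse complement: ACCTGAATCTGCTTTC.

5'-ACCTGAATCTGCTTTC-3'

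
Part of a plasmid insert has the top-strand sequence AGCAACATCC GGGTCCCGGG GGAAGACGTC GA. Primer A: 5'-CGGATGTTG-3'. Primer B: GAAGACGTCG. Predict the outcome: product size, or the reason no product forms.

Primer A (CGGATGTTG) has reverse complement CAACATCCG, which matches the top strand at positions 3–11; primer A anneals to the top strand there with its 3' end pointing upstream toward position 3.
Primer B (GAAGACGTCG) matches the top strand directly at positions 22–31; it anneals to the bottom strand with its 3' end pointing downstream toward position 31.
The 3' ends diverge (primer A extends toward position 1, primer B toward position 32), so the primers never converge on a shared product.

No product — the primers' 3' ends point away from each other.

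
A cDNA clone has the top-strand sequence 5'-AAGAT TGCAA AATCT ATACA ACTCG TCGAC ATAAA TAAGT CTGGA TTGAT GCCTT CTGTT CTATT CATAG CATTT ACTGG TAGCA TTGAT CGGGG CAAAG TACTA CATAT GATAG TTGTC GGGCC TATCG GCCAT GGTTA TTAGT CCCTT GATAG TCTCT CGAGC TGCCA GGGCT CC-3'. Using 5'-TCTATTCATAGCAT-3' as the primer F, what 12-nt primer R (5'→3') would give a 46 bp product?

5'-TAGTACTTTGCC-3'

The forward primer binds at positions 60–73, so a 46 bp product ends at position 60 + 46 − 1 = 105.
The reverse primer anneals to the top strand over positions 94–105, i.e. to GGCAAAGTACTA.
Its sequence written 5'→3' is the reverse complement: TAGTACTTTGCC.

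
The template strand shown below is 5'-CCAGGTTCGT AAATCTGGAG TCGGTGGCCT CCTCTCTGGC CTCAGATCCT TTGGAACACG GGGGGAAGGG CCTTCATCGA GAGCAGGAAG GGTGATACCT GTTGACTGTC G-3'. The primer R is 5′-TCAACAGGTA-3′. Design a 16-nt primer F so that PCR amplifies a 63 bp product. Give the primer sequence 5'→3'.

5'-CAGATCCTTTGGAACA-3'

The reverse primer's reverse complement TACCTGTTGA matches the template at positions 96–105, so the product ends at position 105.
A 63 bp product then starts at position 105 − 63 + 1 = 43.
The forward primer is identical to the top strand there: CAGATCCTTTGGAACA.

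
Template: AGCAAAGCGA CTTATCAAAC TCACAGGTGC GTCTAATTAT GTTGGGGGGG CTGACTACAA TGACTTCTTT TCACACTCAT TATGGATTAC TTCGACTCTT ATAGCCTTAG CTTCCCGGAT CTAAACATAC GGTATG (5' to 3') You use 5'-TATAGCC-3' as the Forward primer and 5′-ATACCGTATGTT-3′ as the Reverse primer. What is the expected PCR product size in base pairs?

36 bp

Scanning the template, TATAGCC occurs at positions 100–106; this primer anneals to the bottom strand there with its 3' end pointing downstream.
Taking the reverse complement of ATACCGTATGTT gives AACATACGGTAT, found at positions 124–135 on the template; the primer anneals here to the top strand with its 3' end pointing upstream.
The product runs from position 100 to position 135, so its length is 135 − 100 + 1 = 36 bp.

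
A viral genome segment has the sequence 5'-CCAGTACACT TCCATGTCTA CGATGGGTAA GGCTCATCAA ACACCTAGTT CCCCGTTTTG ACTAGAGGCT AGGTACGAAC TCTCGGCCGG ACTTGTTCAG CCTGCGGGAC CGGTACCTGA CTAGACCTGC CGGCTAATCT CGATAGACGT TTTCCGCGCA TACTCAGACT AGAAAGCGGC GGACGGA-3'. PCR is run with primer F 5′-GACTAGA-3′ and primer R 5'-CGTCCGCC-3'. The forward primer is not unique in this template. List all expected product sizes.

The forward primer GACTAGA matches the top strand at positions 60–66, 119–125, 167–173.
The reverse primer's reverse complement is GGCGGACG, matching at positions 178–185.
Each forward site pairs with the reverse site to give a product ending at position 185: sizes 126, 67, 19 bp.

126 bp, 67 bp, 19 bp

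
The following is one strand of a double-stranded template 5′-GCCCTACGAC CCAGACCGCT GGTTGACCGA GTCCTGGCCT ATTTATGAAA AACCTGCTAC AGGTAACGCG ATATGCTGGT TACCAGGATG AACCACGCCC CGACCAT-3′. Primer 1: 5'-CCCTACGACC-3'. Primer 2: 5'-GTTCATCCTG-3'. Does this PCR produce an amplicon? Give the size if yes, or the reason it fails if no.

Yes — a 92 bp product.

Primer 1 (CCCTACGACC) matches the top strand at positions 2–11; it acts as a forward primer.
Primer 2's reverse complement is CAGGATGAAC, matching the top strand at positions 84–93; it acts as a reverse primer.
The 3' ends face each other across positions 2–93, giving a 92 bp product.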